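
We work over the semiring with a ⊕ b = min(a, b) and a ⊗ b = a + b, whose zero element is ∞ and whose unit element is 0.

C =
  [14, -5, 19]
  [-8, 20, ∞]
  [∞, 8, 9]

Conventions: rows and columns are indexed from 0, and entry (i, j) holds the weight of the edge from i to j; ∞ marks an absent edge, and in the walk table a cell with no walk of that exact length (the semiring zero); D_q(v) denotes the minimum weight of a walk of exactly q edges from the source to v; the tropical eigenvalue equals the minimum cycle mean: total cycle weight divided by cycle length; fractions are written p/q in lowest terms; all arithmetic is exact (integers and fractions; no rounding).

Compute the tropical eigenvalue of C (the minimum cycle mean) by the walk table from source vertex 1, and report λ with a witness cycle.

q=0: [∞, 0, ∞]
q=1: [-8, 20, ∞]
q=2: [6, -13, 11]
q=3: [-21, 1, 20]
Optimal cycle mean attained by: cycle 0->1->0, total (-5) + (-8), length 2.
Answer: λ = -13/2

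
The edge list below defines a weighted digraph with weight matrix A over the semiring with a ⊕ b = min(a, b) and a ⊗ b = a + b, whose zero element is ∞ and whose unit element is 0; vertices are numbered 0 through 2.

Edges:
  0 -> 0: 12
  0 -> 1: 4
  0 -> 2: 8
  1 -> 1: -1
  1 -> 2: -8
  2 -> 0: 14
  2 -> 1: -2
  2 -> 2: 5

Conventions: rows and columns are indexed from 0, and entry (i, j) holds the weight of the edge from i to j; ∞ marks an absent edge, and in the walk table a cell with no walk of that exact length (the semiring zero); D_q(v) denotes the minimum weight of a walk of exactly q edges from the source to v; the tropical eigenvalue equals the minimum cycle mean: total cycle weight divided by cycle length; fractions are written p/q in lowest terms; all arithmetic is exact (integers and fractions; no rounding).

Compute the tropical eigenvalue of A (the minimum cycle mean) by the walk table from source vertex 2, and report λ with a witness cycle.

q=0: [∞, ∞, 0]
q=1: [14, -2, 5]
q=2: [19, -3, -10]
q=3: [4, -12, -11]
Optimal cycle mean attained by: cycle 1->2->1, total (-8) + (-2), length 2.
Answer: λ = -5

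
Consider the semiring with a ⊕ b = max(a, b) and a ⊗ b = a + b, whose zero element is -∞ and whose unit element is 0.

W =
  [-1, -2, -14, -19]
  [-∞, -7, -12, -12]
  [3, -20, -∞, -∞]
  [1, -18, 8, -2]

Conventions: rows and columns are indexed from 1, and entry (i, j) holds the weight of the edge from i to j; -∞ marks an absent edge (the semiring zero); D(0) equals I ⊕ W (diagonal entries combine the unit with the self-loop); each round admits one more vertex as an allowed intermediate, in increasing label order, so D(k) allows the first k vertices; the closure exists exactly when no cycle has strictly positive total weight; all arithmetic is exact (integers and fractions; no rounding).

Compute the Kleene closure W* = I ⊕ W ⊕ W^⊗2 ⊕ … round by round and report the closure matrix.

D(0):
  [0, -2, -14, -19]
  [-∞, 0, -12, -12]
  [3, -20, 0, -∞]
  [1, -18, 8, 0]
D(1):
  [0, -2, -14, -19]
  [-∞, 0, -12, -12]
  [3, 1, 0, -16]
  [1, -1, 8, 0]
D(2):
  [0, -2, -14, -14]
  [-∞, 0, -12, -12]
  [3, 1, 0, -11]
  [1, -1, 8, 0]
D(3):
  [0, -2, -14, -14]
  [-9, 0, -12, -12]
  [3, 1, 0, -11]
  [11, 9, 8, 0]
D(4):
  [0, -2, -6, -14]
  [-1, 0, -4, -12]
  [3, 1, 0, -11]
  [11, 9, 8, 0]
Answer: W* = [[0, -2, -6, -14], [-1, 0, -4, -12], [3, 1, 0, -11], [11, 9, 8, 0]]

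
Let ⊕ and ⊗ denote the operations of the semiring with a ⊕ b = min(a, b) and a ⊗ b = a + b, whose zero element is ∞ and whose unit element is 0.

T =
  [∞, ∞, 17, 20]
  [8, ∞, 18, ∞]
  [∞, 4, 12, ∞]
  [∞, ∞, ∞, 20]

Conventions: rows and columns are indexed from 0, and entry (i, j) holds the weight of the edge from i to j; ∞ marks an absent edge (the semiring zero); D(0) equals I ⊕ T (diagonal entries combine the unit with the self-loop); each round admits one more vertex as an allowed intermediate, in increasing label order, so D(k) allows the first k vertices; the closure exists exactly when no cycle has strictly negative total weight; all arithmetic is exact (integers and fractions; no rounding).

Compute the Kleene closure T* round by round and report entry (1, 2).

D(0):
  [0, ∞, 17, 20]
  [8, 0, 18, ∞]
  [∞, 4, 0, ∞]
  [∞, ∞, ∞, 0]
D(1):
  [0, ∞, 17, 20]
  [8, 0, 18, 28]
  [∞, 4, 0, ∞]
  [∞, ∞, ∞, 0]
D(2):
  [0, ∞, 17, 20]
  [8, 0, 18, 28]
  [12, 4, 0, 32]
  [∞, ∞, ∞, 0]
D(3):
  [0, 21, 17, 20]
  [8, 0, 18, 28]
  [12, 4, 0, 32]
  [∞, ∞, ∞, 0]
D(4):
  [0, 21, 17, 20]
  [8, 0, 18, 28]
  [12, 4, 0, 32]
  [∞, ∞, ∞, 0]
Answer: T*[1][2] = 18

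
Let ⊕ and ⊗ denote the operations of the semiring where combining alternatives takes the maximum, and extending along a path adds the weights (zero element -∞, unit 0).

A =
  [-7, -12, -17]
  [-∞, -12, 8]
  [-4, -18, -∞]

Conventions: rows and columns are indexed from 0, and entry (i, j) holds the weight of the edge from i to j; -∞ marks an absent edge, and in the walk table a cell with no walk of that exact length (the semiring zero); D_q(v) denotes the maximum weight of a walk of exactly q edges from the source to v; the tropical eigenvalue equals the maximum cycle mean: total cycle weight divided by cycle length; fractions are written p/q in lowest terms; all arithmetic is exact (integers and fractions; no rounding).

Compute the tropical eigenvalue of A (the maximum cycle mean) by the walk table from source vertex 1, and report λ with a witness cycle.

q=0: [-∞, 0, -∞]
q=1: [-∞, -12, 8]
q=2: [4, -10, -4]
q=3: [-3, -8, -2]
Optimal cycle mean attained by: cycle 0->1->2->0, total (-12) + 8 + (-4), length 3.
Answer: λ = -8/3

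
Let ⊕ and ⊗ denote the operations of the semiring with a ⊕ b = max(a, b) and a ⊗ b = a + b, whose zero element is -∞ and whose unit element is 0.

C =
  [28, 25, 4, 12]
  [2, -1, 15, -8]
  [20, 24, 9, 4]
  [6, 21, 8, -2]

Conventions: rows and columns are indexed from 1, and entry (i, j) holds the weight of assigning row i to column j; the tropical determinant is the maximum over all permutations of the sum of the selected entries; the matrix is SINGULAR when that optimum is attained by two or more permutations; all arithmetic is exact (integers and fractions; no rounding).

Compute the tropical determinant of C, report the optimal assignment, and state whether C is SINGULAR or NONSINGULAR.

σ = (1, 2, 3, 4): 28 + (-1) + 9 + (-2) = 34
σ = (1, 2, 4, 3): 28 + (-1) + 4 + 8 = 39
σ = (1, 3, 2, 4): 28 + 15 + 24 + (-2) = 65
σ = (1, 3, 4, 2): 28 + 15 + 4 + 21 = 68
σ = (1, 4, 2, 3): 28 + (-8) + 24 + 8 = 52
σ = (1, 4, 3, 2): 28 + (-8) + 9 + 21 = 50
σ = (2, 1, 3, 4): 25 + 2 + 9 + (-2) = 34
σ = (2, 1, 4, 3): 25 + 2 + 4 + 8 = 39
σ = (2, 3, 1, 4): 25 + 15 + 20 + (-2) = 58
σ = (2, 3, 4, 1): 25 + 15 + 4 + 6 = 50
σ = (2, 4, 1, 3): 25 + (-8) + 20 + 8 = 45
σ = (2, 4, 3, 1): 25 + (-8) + 9 + 6 = 32
σ = (3, 1, 2, 4): 4 + 2 + 24 + (-2) = 28
σ = (3, 1, 4, 2): 4 + 2 + 4 + 21 = 31
σ = (3, 2, 1, 4): 4 + (-1) + 20 + (-2) = 21
σ = (3, 2, 4, 1): 4 + (-1) + 4 + 6 = 13
σ = (3, 4, 1, 2): 4 + (-8) + 20 + 21 = 37
σ = (3, 4, 2, 1): 4 + (-8) + 24 + 6 = 26
σ = (4, 1, 2, 3): 12 + 2 + 24 + 8 = 46
σ = (4, 1, 3, 2): 12 + 2 + 9 + 21 = 44
σ = (4, 2, 1, 3): 12 + (-1) + 20 + 8 = 39
σ = (4, 2, 3, 1): 12 + (-1) + 9 + 6 = 26
σ = (4, 3, 1, 2): 12 + 15 + 20 + 21 = 68
σ = (4, 3, 2, 1): 12 + 15 + 24 + 6 = 57
Optimal value attained by: σ = (1, 3, 4, 2).
Answer: det⊕(C) = 68; verdict: SINGULAR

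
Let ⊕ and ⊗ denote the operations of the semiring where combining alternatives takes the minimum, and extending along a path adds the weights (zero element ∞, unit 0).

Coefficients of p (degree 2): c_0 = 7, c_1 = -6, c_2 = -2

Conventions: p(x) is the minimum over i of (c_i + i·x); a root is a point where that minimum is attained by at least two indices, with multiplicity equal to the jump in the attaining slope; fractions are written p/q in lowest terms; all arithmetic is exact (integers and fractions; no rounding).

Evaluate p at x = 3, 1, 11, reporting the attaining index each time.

p(3) = min(7+0·3=7, -6+1·3=-3, -2+2·3=4) = -3 (attained by i=1)
p(1) = min(7+0·1=7, -6+1·1=-5, -2+2·1=0) = -5 (attained by i=1)
p(11) = min(7+0·11=7, -6+1·11=5, -2+2·11=20) = 5 (attained by i=1)
Answer: p(3) = -3; p(1) = -5; p(11) = 5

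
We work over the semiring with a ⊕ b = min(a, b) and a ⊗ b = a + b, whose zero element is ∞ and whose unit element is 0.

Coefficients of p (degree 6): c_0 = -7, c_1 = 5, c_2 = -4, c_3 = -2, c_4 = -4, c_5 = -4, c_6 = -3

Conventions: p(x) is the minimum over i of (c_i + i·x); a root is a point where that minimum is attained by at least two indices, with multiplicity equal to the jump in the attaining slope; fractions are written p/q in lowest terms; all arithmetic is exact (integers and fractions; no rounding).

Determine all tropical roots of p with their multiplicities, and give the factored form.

hull edge (i=0, c=-7) to (i=5, c=-4): slope 3/5, span 5
hull edge (i=5, c=-4) to (i=6, c=-3): slope 1, span 1
Factored form: p(x) = -3 ⊗ (x ⊕ (-1)) ⊗ (x ⊕ (-3/5)) ⊗ (x ⊕ (-3/5)) ⊗ (x ⊕ (-3/5)) ⊗ (x ⊕ (-3/5)) ⊗ (x ⊕ (-3/5))
Answer: roots = -1 (mult 1), -3/5 (mult 5)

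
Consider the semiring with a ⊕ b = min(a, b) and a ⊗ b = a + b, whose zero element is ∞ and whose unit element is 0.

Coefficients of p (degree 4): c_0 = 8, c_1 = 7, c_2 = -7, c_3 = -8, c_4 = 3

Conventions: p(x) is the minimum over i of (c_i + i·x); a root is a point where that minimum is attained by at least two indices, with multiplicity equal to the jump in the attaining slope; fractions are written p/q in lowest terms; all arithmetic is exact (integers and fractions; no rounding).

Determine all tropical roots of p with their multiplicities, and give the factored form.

hull edge (i=0, c=8) to (i=2, c=-7): slope -15/2, span 2
hull edge (i=2, c=-7) to (i=3, c=-8): slope -1, span 1
hull edge (i=3, c=-8) to (i=4, c=3): slope 11, span 1
Factored form: p(x) = 3 ⊗ (x ⊕ (-11)) ⊗ (x ⊕ 1) ⊗ (x ⊕ 15/2) ⊗ (x ⊕ 15/2)
Answer: roots = -11 (mult 1), 1 (mult 1), 15/2 (mult 2)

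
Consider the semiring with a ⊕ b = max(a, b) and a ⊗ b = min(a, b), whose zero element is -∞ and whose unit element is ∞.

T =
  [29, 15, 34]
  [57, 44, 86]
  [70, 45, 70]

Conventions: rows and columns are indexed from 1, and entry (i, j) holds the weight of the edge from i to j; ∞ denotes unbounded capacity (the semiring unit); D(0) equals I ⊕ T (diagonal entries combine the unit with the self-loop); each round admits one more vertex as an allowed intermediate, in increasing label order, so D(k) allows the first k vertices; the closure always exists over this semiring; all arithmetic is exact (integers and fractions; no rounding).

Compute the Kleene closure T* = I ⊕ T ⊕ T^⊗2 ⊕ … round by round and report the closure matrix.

D(0):
  [∞, 15, 34]
  [57, ∞, 86]
  [70, 45, ∞]
D(1):
  [∞, 15, 34]
  [57, ∞, 86]
  [70, 45, ∞]
D(2):
  [∞, 15, 34]
  [57, ∞, 86]
  [70, 45, ∞]
D(3):
  [∞, 34, 34]
  [70, ∞, 86]
  [70, 45, ∞]
Answer: T* = [[∞, 34, 34], [70, ∞, 86], [70, 45, ∞]]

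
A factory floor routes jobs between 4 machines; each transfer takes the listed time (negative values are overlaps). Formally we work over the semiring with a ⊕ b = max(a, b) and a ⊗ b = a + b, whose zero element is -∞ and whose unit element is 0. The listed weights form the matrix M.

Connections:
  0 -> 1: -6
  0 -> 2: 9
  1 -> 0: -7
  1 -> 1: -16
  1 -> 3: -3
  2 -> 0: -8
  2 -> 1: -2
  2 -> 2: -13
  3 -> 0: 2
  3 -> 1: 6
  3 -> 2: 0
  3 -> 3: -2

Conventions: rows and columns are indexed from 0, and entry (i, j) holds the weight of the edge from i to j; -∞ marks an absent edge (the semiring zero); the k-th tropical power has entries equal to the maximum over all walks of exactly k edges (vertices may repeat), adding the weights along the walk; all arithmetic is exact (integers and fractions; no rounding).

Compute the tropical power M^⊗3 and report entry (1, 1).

M^⊗2:
  [1, 7, -4, -9]
  [-1, 3, 2, -5]
  [-9, -14, 1, -5]
  [0, 4, 11, 3]
M^⊗3:
  [0, -3, 10, 4]
  [-3, 1, 8, 0]
  [-3, 1, 0, -7]
  [5, 9, 9, 1]
Key observation: the optimum is the walk 1->3->3->1, with weight (-3) + (-2) + 6 = 1.
Optimal value attained by: walk 1->3->3->1.
Answer: (M^⊗3)[1][1] = 1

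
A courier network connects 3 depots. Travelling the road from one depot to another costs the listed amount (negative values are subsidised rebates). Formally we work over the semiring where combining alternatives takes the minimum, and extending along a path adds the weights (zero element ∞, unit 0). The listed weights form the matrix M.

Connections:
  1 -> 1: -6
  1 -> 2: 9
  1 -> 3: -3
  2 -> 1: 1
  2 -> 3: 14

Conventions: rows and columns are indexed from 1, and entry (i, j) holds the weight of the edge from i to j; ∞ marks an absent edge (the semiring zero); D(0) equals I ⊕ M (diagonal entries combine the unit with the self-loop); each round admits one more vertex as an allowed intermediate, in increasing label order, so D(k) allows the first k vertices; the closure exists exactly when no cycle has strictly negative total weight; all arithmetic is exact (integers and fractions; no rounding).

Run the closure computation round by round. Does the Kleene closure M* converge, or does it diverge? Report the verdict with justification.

Detection: at round 0, diagonal entry (1, 1) turns strictly negative.
Key observation: the cycle 1->1 has total weight (-6), which is strictly negative.
Answer: DIVERGES — negative cycle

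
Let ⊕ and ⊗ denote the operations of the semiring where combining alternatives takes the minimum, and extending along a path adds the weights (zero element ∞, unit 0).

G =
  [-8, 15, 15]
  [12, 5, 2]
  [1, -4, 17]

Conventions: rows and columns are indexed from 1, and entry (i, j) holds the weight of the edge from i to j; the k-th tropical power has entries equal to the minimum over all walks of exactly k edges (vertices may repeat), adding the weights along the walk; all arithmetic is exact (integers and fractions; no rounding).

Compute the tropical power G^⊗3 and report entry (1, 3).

G^⊗2:
  [-16, 7, 7]
  [3, -2, 7]
  [-7, 1, -2]
G^⊗3:
  [-24, -1, -1]
  [-5, 3, 0]
  [-15, -6, 3]
Key observation: the optimum is the walk 1->1->1->3, with weight (-8) + (-8) + 15 = -1.
Optimal value attained by: walk 1->1->1->3.
Answer: (G^⊗3)[1][3] = -1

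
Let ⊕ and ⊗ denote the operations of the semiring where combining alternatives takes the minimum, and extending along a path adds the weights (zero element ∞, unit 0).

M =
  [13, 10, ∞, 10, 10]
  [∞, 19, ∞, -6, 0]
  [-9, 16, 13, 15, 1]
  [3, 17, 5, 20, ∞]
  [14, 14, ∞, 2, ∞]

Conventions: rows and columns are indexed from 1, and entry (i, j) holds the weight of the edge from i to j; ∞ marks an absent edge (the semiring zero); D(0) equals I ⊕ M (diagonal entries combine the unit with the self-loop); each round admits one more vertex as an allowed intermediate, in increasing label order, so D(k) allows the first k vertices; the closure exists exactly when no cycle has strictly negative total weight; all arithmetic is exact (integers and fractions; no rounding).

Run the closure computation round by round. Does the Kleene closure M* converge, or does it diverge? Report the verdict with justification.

D(0):
  [0, 10, ∞, 10, 10]
  [∞, 0, ∞, -6, 0]
  [-9, 16, 0, 15, 1]
  [3, 17, 5, 0, ∞]
  [14, 14, ∞, 2, 0]
D(1):
  [0, 10, ∞, 10, 10]
  [∞, 0, ∞, -6, 0]
  [-9, 1, 0, 1, 1]
  [3, 13, 5, 0, 13]
  [14, 14, ∞, 2, 0]
D(2):
  [0, 10, ∞, 4, 10]
  [∞, 0, ∞, -6, 0]
  [-9, 1, 0, -5, 1]
  [3, 13, 5, 0, 13]
  [14, 14, ∞, 2, 0]
D(3):
  [0, 10, ∞, 4, 10]
  [∞, 0, ∞, -6, 0]
  [-9, 1, 0, -5, 1]
  [-4, 6, 5, 0, 6]
  [14, 14, ∞, 2, 0]
D(4):
  [0, 10, 9, 4, 10]
  [-10, 0, -1, -6, 0]
  [-9, 1, 0, -5, 1]
  [-4, 6, 5, 0, 6]
  [-2, 8, 7, 2, 0]
D(5):
  [0, 10, 9, 4, 10]
  [-10, 0, -1, -6, 0]
  [-9, 1, 0, -5, 1]
  [-4, 6, 5, 0, 6]
  [-2, 8, 7, 2, 0]
Key observation: every diagonal entry stays at the unit through all rounds, so no improving cycle exists.
Answer: CONVERGES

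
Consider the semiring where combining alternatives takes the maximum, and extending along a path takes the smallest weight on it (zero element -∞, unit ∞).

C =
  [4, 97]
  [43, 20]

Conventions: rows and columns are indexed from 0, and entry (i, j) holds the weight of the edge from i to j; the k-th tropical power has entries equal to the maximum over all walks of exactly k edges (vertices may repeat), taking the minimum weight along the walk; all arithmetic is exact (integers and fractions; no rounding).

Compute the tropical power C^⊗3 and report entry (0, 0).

C^⊗2:
  [43, 20]
  [20, 43]
C^⊗3:
  [20, 43]
  [43, 20]
Key observation: the optimum is the walk 0->1->1->0, with weight 97 min 20 min 43 = 20.
Optimal value attained by: walk 0->1->1->0.
Answer: (C^⊗3)[0][0] = 20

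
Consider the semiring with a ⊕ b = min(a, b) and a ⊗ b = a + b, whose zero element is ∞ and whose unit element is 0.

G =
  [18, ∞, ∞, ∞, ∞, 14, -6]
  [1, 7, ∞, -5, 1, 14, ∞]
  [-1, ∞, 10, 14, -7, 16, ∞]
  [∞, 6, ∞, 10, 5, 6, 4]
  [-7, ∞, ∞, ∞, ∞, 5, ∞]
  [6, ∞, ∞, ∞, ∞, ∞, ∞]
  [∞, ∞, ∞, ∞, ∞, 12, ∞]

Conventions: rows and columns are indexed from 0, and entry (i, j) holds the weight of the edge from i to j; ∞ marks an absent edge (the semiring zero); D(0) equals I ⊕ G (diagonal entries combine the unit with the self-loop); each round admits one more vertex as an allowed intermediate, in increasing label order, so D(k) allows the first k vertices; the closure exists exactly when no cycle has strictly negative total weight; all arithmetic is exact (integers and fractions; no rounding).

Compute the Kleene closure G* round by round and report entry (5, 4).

D(0):
  [0, ∞, ∞, ∞, ∞, 14, -6]
  [1, 0, ∞, -5, 1, 14, ∞]
  [-1, ∞, 0, 14, -7, 16, ∞]
  [∞, 6, ∞, 0, 5, 6, 4]
  [-7, ∞, ∞, ∞, 0, 5, ∞]
  [6, ∞, ∞, ∞, ∞, 0, ∞]
  [∞, ∞, ∞, ∞, ∞, 12, 0]
D(1):
  [0, ∞, ∞, ∞, ∞, 14, -6]
  [1, 0, ∞, -5, 1, 14, -5]
  [-1, ∞, 0, 14, -7, 13, -7]
  [∞, 6, ∞, 0, 5, 6, 4]
  [-7, ∞, ∞, ∞, 0, 5, -13]
  [6, ∞, ∞, ∞, ∞, 0, 0]
  [∞, ∞, ∞, ∞, ∞, 12, 0]
D(2):
  [0, ∞, ∞, ∞, ∞, 14, -6]
  [1, 0, ∞, -5, 1, 14, -5]
  [-1, ∞, 0, 14, -7, 13, -7]
  [7, 6, ∞, 0, 5, 6, 1]
  [-7, ∞, ∞, ∞, 0, 5, -13]
  [6, ∞, ∞, ∞, ∞, 0, 0]
  [∞, ∞, ∞, ∞, ∞, 12, 0]
D(3):
  [0, ∞, ∞, ∞, ∞, 14, -6]
  [1, 0, ∞, -5, 1, 14, -5]
  [-1, ∞, 0, 14, -7, 13, -7]
  [7, 6, ∞, 0, 5, 6, 1]
  [-7, ∞, ∞, ∞, 0, 5, -13]
  [6, ∞, ∞, ∞, ∞, 0, 0]
  [∞, ∞, ∞, ∞, ∞, 12, 0]
D(4):
  [0, ∞, ∞, ∞, ∞, 14, -6]
  [1, 0, ∞, -5, 0, 1, -5]
  [-1, 20, 0, 14, -7, 13, -7]
  [7, 6, ∞, 0, 5, 6, 1]
  [-7, ∞, ∞, ∞, 0, 5, -13]
  [6, ∞, ∞, ∞, ∞, 0, 0]
  [∞, ∞, ∞, ∞, ∞, 12, 0]
D(5):
  [0, ∞, ∞, ∞, ∞, 14, -6]
  [-7, 0, ∞, -5, 0, 1, -13]
  [-14, 20, 0, 14, -7, -2, -20]
  [-2, 6, ∞, 0, 5, 6, -8]
  [-7, ∞, ∞, ∞, 0, 5, -13]
  [6, ∞, ∞, ∞, ∞, 0, 0]
  [∞, ∞, ∞, ∞, ∞, 12, 0]
D(6):
  [0, ∞, ∞, ∞, ∞, 14, -6]
  [-7, 0, ∞, -5, 0, 1, -13]
  [-14, 20, 0, 14, -7, -2, -20]
  [-2, 6, ∞, 0, 5, 6, -8]
  [-7, ∞, ∞, ∞, 0, 5, -13]
  [6, ∞, ∞, ∞, ∞, 0, 0]
  [18, ∞, ∞, ∞, ∞, 12, 0]
D(7):
  [0, ∞, ∞, ∞, ∞, 6, -6]
  [-7, 0, ∞, -5, 0, -1, -13]
  [-14, 20, 0, 14, -7, -8, -20]
  [-2, 6, ∞, 0, 5, 4, -8]
  [-7, ∞, ∞, ∞, 0, -1, -13]
  [6, ∞, ∞, ∞, ∞, 0, 0]
  [18, ∞, ∞, ∞, ∞, 12, 0]
Answer: G*[5][4] = ∞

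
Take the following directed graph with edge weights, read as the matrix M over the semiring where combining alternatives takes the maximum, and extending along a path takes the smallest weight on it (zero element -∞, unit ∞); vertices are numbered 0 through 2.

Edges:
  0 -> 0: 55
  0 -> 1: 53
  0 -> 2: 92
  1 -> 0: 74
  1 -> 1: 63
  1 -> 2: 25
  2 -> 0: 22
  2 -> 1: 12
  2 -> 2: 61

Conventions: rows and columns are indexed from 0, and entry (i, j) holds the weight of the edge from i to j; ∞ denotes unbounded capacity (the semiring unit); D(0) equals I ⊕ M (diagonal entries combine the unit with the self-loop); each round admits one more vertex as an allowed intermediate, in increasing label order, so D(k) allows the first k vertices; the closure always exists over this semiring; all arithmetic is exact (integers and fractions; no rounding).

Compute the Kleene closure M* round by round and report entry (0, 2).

D(0):
  [∞, 53, 92]
  [74, ∞, 25]
  [22, 12, ∞]
D(1):
  [∞, 53, 92]
  [74, ∞, 74]
  [22, 22, ∞]
D(2):
  [∞, 53, 92]
  [74, ∞, 74]
  [22, 22, ∞]
D(3):
  [∞, 53, 92]
  [74, ∞, 74]
  [22, 22, ∞]
Answer: M*[0][2] = 92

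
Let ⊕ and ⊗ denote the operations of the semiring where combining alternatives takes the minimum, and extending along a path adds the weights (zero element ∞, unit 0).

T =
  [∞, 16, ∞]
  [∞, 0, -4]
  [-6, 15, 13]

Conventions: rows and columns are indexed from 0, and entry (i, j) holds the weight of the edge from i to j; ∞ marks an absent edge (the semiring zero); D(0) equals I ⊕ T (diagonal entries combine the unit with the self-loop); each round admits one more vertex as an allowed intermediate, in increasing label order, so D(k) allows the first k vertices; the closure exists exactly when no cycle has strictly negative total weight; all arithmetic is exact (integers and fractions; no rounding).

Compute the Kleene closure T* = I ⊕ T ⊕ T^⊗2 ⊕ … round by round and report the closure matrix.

D(0):
  [0, 16, ∞]
  [∞, 0, -4]
  [-6, 15, 0]
D(1):
  [0, 16, ∞]
  [∞, 0, -4]
  [-6, 10, 0]
D(2):
  [0, 16, 12]
  [∞, 0, -4]
  [-6, 10, 0]
D(3):
  [0, 16, 12]
  [-10, 0, -4]
  [-6, 10, 0]
Answer: T* = [[0, 16, 12], [-10, 0, -4], [-6, 10, 0]]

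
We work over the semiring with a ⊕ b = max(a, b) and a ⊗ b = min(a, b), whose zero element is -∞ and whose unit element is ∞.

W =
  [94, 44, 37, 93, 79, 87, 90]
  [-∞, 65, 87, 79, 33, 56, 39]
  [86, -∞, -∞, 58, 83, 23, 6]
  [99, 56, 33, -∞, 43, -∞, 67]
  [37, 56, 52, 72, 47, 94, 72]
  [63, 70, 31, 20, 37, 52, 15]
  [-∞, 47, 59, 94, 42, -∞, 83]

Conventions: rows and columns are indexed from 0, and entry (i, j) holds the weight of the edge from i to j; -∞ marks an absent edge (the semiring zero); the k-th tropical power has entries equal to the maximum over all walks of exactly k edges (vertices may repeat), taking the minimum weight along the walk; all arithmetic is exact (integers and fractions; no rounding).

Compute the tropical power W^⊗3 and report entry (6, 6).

W^⊗2:
  [94, 70, 59, 93, 79, 87, 90]
  [86, 65, 65, 65, 83, 56, 67]
  [86, 56, 52, 86, 79, 86, 86]
  [94, 56, 59, 93, 79, 87, 90]
  [72, 70, 59, 72, 52, 56, 72]
  [63, 65, 70, 70, 63, 63, 63]
  [94, 56, 59, 83, 59, 47, 83]
W^⊗3:
  [94, 70, 70, 93, 79, 87, 90]
  [86, 65, 65, 86, 79, 86, 86]
  [86, 70, 59, 86, 79, 86, 86]
  [94, 70, 59, 93, 79, 87, 90]
  [72, 65, 70, 72, 72, 72, 72]
  [70, 65, 65, 65, 70, 63, 67]
  [94, 56, 59, 93, 79, 87, 90]
Key observation: the optimum is the walk 6->3->0->6, with weight 94 min 99 min 90 = 90.
Optimal value attained by: walk 6->3->0->6.
Answer: (W^⊗3)[6][6] = 90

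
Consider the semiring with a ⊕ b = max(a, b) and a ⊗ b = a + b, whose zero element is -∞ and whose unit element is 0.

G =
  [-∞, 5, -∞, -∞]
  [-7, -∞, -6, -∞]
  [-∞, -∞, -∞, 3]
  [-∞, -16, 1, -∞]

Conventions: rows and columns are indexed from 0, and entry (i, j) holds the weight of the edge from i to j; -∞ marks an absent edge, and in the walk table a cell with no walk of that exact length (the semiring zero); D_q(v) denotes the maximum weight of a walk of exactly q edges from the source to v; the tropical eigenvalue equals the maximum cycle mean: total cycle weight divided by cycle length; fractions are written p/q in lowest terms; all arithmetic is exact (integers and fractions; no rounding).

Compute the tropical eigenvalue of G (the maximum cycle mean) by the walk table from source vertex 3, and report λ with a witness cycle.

q=0: [-∞, -∞, -∞, 0]
q=1: [-∞, -16, 1, -∞]
q=2: [-23, -∞, -22, 4]
q=3: [-∞, -12, 5, -19]
q=4: [-19, -35, -18, 8]
Optimal cycle mean attained by: cycle 2->3->2, total 3 + 1, length 2.
Answer: λ = 2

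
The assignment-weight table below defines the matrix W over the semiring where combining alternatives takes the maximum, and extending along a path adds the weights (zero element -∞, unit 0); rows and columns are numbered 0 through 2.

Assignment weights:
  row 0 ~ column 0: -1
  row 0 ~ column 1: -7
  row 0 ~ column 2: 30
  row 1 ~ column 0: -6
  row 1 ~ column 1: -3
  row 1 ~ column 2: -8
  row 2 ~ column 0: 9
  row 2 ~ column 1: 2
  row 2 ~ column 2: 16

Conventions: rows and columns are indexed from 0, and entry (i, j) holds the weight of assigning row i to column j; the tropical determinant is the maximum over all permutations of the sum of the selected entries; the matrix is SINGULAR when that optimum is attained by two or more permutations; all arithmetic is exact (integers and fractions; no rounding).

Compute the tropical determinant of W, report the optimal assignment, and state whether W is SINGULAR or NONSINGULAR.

σ = (0, 1, 2): (-1) + (-3) + 16 = 12
σ = (0, 2, 1): (-1) + (-8) + 2 = -7
σ = (1, 0, 2): (-7) + (-6) + 16 = 3
σ = (1, 2, 0): (-7) + (-8) + 9 = -6
σ = (2, 0, 1): 30 + (-6) + 2 = 26
σ = (2, 1, 0): 30 + (-3) + 9 = 36
Optimal value attained by: σ = (2, 1, 0).
Answer: det⊕(W) = 36; verdict: NONSINGULAR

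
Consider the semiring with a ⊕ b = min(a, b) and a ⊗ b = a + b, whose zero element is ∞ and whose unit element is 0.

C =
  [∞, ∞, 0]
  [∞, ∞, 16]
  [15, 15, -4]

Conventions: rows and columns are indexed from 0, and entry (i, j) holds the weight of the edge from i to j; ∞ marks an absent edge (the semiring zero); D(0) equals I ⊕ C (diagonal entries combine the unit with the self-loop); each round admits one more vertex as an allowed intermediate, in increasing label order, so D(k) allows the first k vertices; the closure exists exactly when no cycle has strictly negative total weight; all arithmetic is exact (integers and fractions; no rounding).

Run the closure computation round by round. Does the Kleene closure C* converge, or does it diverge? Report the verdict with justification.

Detection: at round 0, diagonal entry (2, 2) turns strictly negative.
Key observation: the cycle 2->2 has total weight (-4), which is strictly negative.
Answer: DIVERGES — negative cycle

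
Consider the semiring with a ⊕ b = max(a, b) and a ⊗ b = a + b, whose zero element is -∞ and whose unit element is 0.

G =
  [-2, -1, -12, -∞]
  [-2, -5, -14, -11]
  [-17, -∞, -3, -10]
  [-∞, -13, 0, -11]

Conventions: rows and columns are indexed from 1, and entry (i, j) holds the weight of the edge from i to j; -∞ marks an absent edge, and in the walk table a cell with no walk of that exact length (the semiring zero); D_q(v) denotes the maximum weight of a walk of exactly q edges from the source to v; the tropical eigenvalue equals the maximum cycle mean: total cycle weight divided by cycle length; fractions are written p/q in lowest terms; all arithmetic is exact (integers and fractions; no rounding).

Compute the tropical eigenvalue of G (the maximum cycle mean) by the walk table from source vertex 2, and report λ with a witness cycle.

q=0: [-∞, 0, -∞, -∞]
q=1: [-2, -5, -14, -11]
q=2: [-4, -3, -11, -16]
q=3: [-5, -5, -14, -14]
q=4: [-7, -6, -14, -16]
Optimal cycle mean attained by: cycle 1->2->1, total (-1) + (-2), length 2.
Answer: λ = -3/2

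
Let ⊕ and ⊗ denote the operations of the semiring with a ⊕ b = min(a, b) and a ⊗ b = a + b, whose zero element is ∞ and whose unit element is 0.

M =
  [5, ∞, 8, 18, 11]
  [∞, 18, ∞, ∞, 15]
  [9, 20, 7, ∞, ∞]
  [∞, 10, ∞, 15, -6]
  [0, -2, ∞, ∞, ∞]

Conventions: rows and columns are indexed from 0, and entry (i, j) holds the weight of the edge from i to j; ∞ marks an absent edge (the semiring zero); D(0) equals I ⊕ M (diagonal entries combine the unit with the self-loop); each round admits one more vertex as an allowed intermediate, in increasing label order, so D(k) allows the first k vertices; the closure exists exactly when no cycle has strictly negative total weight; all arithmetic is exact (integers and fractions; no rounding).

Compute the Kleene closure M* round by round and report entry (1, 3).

D(0):
  [0, ∞, 8, 18, 11]
  [∞, 0, ∞, ∞, 15]
  [9, 20, 0, ∞, ∞]
  [∞, 10, ∞, 0, -6]
  [0, -2, ∞, ∞, 0]
D(1):
  [0, ∞, 8, 18, 11]
  [∞, 0, ∞, ∞, 15]
  [9, 20, 0, 27, 20]
  [∞, 10, ∞, 0, -6]
  [0, -2, 8, 18, 0]
D(2):
  [0, ∞, 8, 18, 11]
  [∞, 0, ∞, ∞, 15]
  [9, 20, 0, 27, 20]
  [∞, 10, ∞, 0, -6]
  [0, -2, 8, 18, 0]
D(3):
  [0, 28, 8, 18, 11]
  [∞, 0, ∞, ∞, 15]
  [9, 20, 0, 27, 20]
  [∞, 10, ∞, 0, -6]
  [0, -2, 8, 18, 0]
D(4):
  [0, 28, 8, 18, 11]
  [∞, 0, ∞, ∞, 15]
  [9, 20, 0, 27, 20]
  [∞, 10, ∞, 0, -6]
  [0, -2, 8, 18, 0]
D(5):
  [0, 9, 8, 18, 11]
  [15, 0, 23, 33, 15]
  [9, 18, 0, 27, 20]
  [-6, -8, 2, 0, -6]
  [0, -2, 8, 18, 0]
Answer: M*[1][3] = 33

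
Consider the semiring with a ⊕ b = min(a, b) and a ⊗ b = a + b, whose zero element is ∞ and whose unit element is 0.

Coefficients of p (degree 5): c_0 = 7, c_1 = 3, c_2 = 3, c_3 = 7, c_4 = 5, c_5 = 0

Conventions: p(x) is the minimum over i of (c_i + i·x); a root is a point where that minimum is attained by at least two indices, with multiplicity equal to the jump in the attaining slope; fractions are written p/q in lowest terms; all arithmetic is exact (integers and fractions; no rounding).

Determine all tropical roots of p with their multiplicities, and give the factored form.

hull edge (i=0, c=7) to (i=1, c=3): slope -4, span 1
hull edge (i=1, c=3) to (i=5, c=0): slope -3/4, span 4
Factored form: p(x) = 0 ⊗ (x ⊕ 3/4) ⊗ (x ⊕ 3/4) ⊗ (x ⊕ 3/4) ⊗ (x ⊕ 3/4) ⊗ (x ⊕ 4)
Answer: roots = 3/4 (mult 4), 4 (mult 1)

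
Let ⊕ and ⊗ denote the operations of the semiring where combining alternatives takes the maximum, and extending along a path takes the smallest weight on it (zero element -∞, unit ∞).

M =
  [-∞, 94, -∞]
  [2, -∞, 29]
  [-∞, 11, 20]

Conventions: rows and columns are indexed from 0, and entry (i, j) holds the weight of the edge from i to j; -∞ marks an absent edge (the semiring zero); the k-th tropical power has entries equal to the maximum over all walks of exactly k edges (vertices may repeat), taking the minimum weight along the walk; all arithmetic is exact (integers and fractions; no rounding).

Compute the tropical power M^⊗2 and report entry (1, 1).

M^⊗2:
  [2, -∞, 29]
  [-∞, 11, 20]
  [2, 11, 20]
Key observation: the optimum is the walk 1->2->1, with weight 29 min 11 = 11.
Optimal value attained by: walk 1->2->1.
Answer: (M^⊗2)[1][1] = 11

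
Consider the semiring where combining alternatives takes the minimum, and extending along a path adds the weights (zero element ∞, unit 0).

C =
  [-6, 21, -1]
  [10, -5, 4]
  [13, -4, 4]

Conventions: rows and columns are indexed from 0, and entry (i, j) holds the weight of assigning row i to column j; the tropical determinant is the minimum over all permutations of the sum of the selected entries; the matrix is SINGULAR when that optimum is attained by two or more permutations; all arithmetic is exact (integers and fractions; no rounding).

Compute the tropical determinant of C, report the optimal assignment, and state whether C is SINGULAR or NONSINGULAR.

σ = (0, 1, 2): (-6) + (-5) + 4 = -7
σ = (0, 2, 1): (-6) + 4 + (-4) = -6
σ = (1, 0, 2): 21 + 10 + 4 = 35
σ = (1, 2, 0): 21 + 4 + 13 = 38
σ = (2, 0, 1): (-1) + 10 + (-4) = 5
σ = (2, 1, 0): (-1) + (-5) + 13 = 7
Optimal value attained by: σ = (0, 1, 2).
Answer: det⊕(C) = -7; verdict: NONSINGULAR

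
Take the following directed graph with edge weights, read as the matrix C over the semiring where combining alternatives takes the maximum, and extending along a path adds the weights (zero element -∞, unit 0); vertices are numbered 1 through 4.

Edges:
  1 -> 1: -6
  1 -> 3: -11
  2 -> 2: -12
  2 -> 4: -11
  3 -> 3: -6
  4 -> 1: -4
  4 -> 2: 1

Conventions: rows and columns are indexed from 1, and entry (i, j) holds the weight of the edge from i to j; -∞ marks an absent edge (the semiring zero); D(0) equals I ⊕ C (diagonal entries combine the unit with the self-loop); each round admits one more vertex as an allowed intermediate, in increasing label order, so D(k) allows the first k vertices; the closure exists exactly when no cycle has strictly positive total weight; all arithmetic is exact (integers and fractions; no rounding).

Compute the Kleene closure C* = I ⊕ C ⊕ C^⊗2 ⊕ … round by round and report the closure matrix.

D(0):
  [0, -∞, -11, -∞]
  [-∞, 0, -∞, -11]
  [-∞, -∞, 0, -∞]
  [-4, 1, -∞, 0]
D(1):
  [0, -∞, -11, -∞]
  [-∞, 0, -∞, -11]
  [-∞, -∞, 0, -∞]
  [-4, 1, -15, 0]
D(2):
  [0, -∞, -11, -∞]
  [-∞, 0, -∞, -11]
  [-∞, -∞, 0, -∞]
  [-4, 1, -15, 0]
D(3):
  [0, -∞, -11, -∞]
  [-∞, 0, -∞, -11]
  [-∞, -∞, 0, -∞]
  [-4, 1, -15, 0]
D(4):
  [0, -∞, -11, -∞]
  [-15, 0, -26, -11]
  [-∞, -∞, 0, -∞]
  [-4, 1, -15, 0]
Answer: C* = [[0, -∞, -11, -∞], [-15, 0, -26, -11], [-∞, -∞, 0, -∞], [-4, 1, -15, 0]]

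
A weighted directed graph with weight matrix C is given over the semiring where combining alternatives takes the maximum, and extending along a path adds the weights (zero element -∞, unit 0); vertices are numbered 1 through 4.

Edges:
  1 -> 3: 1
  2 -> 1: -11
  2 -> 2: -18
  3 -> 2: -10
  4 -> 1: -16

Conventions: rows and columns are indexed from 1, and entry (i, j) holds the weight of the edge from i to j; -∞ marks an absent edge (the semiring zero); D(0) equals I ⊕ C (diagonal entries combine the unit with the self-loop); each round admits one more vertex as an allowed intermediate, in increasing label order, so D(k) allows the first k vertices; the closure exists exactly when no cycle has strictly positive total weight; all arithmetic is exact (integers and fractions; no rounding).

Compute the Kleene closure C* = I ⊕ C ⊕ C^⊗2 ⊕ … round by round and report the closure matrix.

D(0):
  [0, -∞, 1, -∞]
  [-11, 0, -∞, -∞]
  [-∞, -10, 0, -∞]
  [-16, -∞, -∞, 0]
D(1):
  [0, -∞, 1, -∞]
  [-11, 0, -10, -∞]
  [-∞, -10, 0, -∞]
  [-16, -∞, -15, 0]
D(2):
  [0, -∞, 1, -∞]
  [-11, 0, -10, -∞]
  [-21, -10, 0, -∞]
  [-16, -∞, -15, 0]
D(3):
  [0, -9, 1, -∞]
  [-11, 0, -10, -∞]
  [-21, -10, 0, -∞]
  [-16, -25, -15, 0]
D(4):
  [0, -9, 1, -∞]
  [-11, 0, -10, -∞]
  [-21, -10, 0, -∞]
  [-16, -25, -15, 0]
Answer: C* = [[0, -9, 1, -∞], [-11, 0, -10, -∞], [-21, -10, 0, -∞], [-16, -25, -15, 0]]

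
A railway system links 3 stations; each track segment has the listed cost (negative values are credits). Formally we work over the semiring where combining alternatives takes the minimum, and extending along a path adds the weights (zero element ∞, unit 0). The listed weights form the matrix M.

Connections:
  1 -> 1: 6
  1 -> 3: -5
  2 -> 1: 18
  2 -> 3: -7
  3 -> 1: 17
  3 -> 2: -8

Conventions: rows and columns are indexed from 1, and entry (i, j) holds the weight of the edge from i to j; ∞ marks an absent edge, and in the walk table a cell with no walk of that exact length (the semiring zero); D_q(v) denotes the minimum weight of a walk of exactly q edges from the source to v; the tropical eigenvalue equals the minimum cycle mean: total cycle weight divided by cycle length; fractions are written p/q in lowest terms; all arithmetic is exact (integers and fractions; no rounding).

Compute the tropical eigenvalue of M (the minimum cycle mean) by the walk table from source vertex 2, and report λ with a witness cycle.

q=0: [∞, 0, ∞]
q=1: [18, ∞, -7]
q=2: [10, -15, 13]
q=3: [3, 5, -22]
Optimal cycle mean attained by: cycle 2->3->2, total (-7) + (-8), length 2.
Answer: λ = -15/2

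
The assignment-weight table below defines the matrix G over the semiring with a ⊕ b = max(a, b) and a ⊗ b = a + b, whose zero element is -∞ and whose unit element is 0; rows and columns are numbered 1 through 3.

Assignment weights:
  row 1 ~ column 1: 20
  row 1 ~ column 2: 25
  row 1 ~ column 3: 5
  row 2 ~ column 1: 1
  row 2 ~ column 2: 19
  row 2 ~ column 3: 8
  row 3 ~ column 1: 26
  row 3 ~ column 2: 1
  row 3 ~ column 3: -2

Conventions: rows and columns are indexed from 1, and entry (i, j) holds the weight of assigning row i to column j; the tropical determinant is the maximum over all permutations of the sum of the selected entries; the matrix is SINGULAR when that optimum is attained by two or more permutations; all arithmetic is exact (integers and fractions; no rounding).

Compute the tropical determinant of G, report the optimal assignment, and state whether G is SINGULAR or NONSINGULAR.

σ = (1, 2, 3): 20 + 19 + (-2) = 37
σ = (1, 3, 2): 20 + 8 + 1 = 29
σ = (2, 1, 3): 25 + 1 + (-2) = 24
σ = (2, 3, 1): 25 + 8 + 26 = 59
σ = (3, 1, 2): 5 + 1 + 1 = 7
σ = (3, 2, 1): 5 + 19 + 26 = 50
Optimal value attained by: σ = (2, 3, 1).
Answer: det⊕(G) = 59; verdict: NONSINGULAR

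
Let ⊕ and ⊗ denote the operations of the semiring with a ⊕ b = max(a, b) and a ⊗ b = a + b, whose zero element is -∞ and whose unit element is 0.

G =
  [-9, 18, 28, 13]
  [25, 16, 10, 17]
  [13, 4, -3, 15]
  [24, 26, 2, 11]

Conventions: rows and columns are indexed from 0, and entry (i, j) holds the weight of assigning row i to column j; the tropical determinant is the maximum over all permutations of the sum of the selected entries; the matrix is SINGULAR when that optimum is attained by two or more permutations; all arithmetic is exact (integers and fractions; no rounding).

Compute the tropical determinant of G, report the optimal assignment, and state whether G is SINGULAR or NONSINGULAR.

σ = (0, 1, 2, 3): (-9) + 16 + (-3) + 11 = 15
σ = (0, 1, 3, 2): (-9) + 16 + 15 + 2 = 24
σ = (0, 2, 1, 3): (-9) + 10 + 4 + 11 = 16
σ = (0, 2, 3, 1): (-9) + 10 + 15 + 26 = 42
σ = (0, 3, 1, 2): (-9) + 17 + 4 + 2 = 14
σ = (0, 3, 2, 1): (-9) + 17 + (-3) + 26 = 31
σ = (1, 0, 2, 3): 18 + 25 + (-3) + 11 = 51
σ = (1, 0, 3, 2): 18 + 25 + 15 + 2 = 60
σ = (1, 2, 0, 3): 18 + 10 + 13 + 11 = 52
σ = (1, 2, 3, 0): 18 + 10 + 15 + 24 = 67
σ = (1, 3, 0, 2): 18 + 17 + 13 + 2 = 50
σ = (1, 3, 2, 0): 18 + 17 + (-3) + 24 = 56
σ = (2, 0, 1, 3): 28 + 25 + 4 + 11 = 68
σ = (2, 0, 3, 1): 28 + 25 + 15 + 26 = 94
σ = (2, 1, 0, 3): 28 + 16 + 13 + 11 = 68
σ = (2, 1, 3, 0): 28 + 16 + 15 + 24 = 83
σ = (2, 3, 0, 1): 28 + 17 + 13 + 26 = 84
σ = (2, 3, 1, 0): 28 + 17 + 4 + 24 = 73
σ = (3, 0, 1, 2): 13 + 25 + 4 + 2 = 44
σ = (3, 0, 2, 1): 13 + 25 + (-3) + 26 = 61
σ = (3, 1, 0, 2): 13 + 16 + 13 + 2 = 44
σ = (3, 1, 2, 0): 13 + 16 + (-3) + 24 = 50
σ = (3, 2, 0, 1): 13 + 10 + 13 + 26 = 62
σ = (3, 2, 1, 0): 13 + 10 + 4 + 24 = 51
Optimal value attained by: σ = (2, 0, 3, 1).
Answer: det⊕(G) = 94; verdict: NONSINGULAR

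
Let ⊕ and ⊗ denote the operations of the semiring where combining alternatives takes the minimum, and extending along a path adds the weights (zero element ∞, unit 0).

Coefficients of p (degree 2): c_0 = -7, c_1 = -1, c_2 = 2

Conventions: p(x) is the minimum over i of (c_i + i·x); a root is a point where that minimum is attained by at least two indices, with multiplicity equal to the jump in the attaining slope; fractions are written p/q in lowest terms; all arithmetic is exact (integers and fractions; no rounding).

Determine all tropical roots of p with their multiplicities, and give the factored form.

hull edge (i=0, c=-7) to (i=2, c=2): slope 9/2, span 2
Factored form: p(x) = 2 ⊗ (x ⊕ (-9/2)) ⊗ (x ⊕ (-9/2))
Answer: roots = -9/2 (mult 2)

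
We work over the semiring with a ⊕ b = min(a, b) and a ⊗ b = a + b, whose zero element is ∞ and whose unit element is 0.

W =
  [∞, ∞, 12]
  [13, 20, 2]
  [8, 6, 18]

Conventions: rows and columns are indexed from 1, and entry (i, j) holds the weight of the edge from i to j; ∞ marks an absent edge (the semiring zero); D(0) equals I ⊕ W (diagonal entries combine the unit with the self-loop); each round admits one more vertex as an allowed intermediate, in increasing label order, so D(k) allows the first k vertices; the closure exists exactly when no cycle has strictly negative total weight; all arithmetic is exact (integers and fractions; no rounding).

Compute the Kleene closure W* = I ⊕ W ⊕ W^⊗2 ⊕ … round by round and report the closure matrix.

D(0):
  [0, ∞, 12]
  [13, 0, 2]
  [8, 6, 0]
D(1):
  [0, ∞, 12]
  [13, 0, 2]
  [8, 6, 0]
D(2):
  [0, ∞, 12]
  [13, 0, 2]
  [8, 6, 0]
D(3):
  [0, 18, 12]
  [10, 0, 2]
  [8, 6, 0]
Answer: W* = [[0, 18, 12], [10, 0, 2], [8, 6, 0]]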